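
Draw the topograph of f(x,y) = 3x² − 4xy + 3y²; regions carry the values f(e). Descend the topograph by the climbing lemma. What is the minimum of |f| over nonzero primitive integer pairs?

translate: b→2 (≡-4 mod 6), so (3,-4,3)→(3,2,2)
flip: (3,2,2)→(2,-2,3)
translate: b→2 (≡-2 mod 4), so (2,-2,3)→(2,2,3)
reduced (well bottom): (2,2,3) with a≤c, −a<b≤a
well minimum = a = 2

2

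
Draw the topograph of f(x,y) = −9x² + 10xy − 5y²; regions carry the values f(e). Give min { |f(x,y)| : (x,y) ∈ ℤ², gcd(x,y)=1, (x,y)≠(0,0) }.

translate: b→8 (≡-10 mod 18), so (9,-10,5)→(9,8,4)
flip: (9,8,4)→(4,-8,9)
translate: b→0 (≡-8 mod 8), so (4,-8,9)→(4,0,5)
reduced (well bottom): (4,0,5) with a≤c, −a<b≤a
well minimum |f| = |-4| = 4 (negative-definite)

4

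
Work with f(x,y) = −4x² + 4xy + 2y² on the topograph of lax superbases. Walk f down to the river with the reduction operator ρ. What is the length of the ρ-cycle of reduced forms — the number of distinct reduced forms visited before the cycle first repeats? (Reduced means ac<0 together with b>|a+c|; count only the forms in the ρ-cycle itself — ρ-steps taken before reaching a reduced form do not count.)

D = 48, ⌊√D⌋ = 6
river: ρ → (2,4,-4)
river: ρ → (-4,4,2)
ρ-cycle length = 2 (tail of 0 descent steps not counted)

2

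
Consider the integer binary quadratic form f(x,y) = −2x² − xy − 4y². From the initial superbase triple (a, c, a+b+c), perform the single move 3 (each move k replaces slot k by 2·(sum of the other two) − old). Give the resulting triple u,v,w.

start (-2,-4,-7) = (f(1,0),f(0,1),f(1,1))
replace slot 3: 2·((-2)+(-4)) − (-7) = -5 → (-2,-4,-5)

-2,-4,-5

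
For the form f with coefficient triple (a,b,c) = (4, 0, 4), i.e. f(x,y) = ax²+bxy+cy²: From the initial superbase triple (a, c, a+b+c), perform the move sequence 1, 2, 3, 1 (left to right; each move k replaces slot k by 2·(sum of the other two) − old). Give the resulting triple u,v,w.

start (4,4,8) = (f(1,0),f(0,1),f(1,1))
replace slot 1: 2·(4+8) − 4 = 20 → (20,4,8)
replace slot 2: 2·(20+8) − 4 = 52 → (20,52,8)
replace slot 3: 2·(20+52) − 8 = 136 → (20,52,136)
replace slot 1: 2·(52+136) − 20 = 356 → (356,52,136)

356,52,136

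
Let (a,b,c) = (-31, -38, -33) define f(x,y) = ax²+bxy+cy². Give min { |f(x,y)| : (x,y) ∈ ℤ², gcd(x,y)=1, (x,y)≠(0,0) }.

translate: b→-24 (≡38 mod 62), so (31,38,33)→(31,-24,26)
flip: (31,-24,26)→(26,24,31)
reduced (well bottom): (26,24,31) with a≤c, −a<b≤a
well minimum |f| = |-26| = 26 (negative-definite)

26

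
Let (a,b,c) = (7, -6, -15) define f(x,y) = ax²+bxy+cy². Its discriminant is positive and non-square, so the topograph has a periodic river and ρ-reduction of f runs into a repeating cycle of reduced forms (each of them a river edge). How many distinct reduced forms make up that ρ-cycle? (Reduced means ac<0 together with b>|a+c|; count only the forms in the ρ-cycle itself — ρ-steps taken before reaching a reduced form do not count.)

D = 456, ⌊√D⌋ = 21
descent: ρ → (-15,6,7)
descent: ρ → (7,8,-14)  [lands on river]
river: ρ → (-14,20,1)
river: ρ → (1,20,-14)
river: ρ → (-14,8,7)
river: ρ → (7,20,-2)
river: ρ → (-2,20,7)
ρ-cycle length = 6 (tail of 2 descent steps not counted)

6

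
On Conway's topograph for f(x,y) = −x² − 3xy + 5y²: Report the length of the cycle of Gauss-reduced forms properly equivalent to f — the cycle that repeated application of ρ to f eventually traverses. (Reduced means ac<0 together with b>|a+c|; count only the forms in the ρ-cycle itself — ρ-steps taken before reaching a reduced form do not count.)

D = 29, ⌊√D⌋ = 5
descent: ρ → (5,3,-1)
descent: ρ → (-1,5,1)  [lands on river]
river: ρ → (1,5,-1)
ρ-cycle length = 2 (tail of 2 descent steps not counted)

2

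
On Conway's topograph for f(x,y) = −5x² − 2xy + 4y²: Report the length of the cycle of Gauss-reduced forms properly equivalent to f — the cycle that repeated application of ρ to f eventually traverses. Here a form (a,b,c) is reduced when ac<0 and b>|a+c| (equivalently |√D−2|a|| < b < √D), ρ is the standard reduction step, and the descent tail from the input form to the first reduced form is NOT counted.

D = 84, ⌊√D⌋ = 9
descent: ρ → (4,2,-5)  [lands on river]
river: ρ → (-5,8,1)
river: ρ → (1,8,-5)
river: ρ → (-5,2,4)
river: ρ → (4,6,-3)
river: ρ → (-3,6,4)
ρ-cycle length = 6 (tail of 1 descent step not counted)

6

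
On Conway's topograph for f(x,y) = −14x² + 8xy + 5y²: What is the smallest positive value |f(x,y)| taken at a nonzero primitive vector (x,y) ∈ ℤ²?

descent: ρ → (5,12,-10)  [lands on river]
river: ρ → (-10,8,7)
river: ρ → (7,6,-11)
river: ρ → (-11,16,2)
river: ρ → (2,16,-11)
river: ρ → (-11,6,7)
river: ρ → (7,8,-10)
river: ρ → (-10,12,5)
river: ρ → (5,18,-1)
river: ρ → (-1,18,5)
closes: descent 1, river 10
min |a| on river = 1

1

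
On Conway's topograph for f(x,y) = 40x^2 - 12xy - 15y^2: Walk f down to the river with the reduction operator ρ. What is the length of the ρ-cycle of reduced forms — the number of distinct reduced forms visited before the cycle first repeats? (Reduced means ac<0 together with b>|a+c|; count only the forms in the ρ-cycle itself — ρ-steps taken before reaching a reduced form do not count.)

D = 2544, ⌊√D⌋ = 50
descent: ρ → (-15,42,13)  [lands on river]
river: ρ → (13,36,-24)
river: ρ → (-24,12,25)
river: ρ → (25,38,-11)
river: ρ → (-11,50,1)
river: ρ → (1,50,-11)
river: ρ → (-11,38,25)
river: ρ → (25,12,-24)
river: ρ → (-24,36,13)
river: ρ → (13,42,-15)
river: ρ → (-15,48,4)
river: ρ → (4,48,-15)
ρ-cycle length = 12 (tail of 1 descent step not counted)

12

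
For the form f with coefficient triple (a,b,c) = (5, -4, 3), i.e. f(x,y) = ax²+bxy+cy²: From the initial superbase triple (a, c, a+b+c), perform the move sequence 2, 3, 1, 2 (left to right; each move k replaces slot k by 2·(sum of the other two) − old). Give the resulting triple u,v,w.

start (5,3,4) = (f(1,0),f(0,1),f(1,1))
replace slot 2: 2·(5+4) − 3 = 15 → (5,15,4)
replace slot 3: 2·(5+15) − 4 = 36 → (5,15,36)
replace slot 1: 2·(15+36) − 5 = 97 → (97,15,36)
replace slot 2: 2·(97+36) − 15 = 251 → (97,251,36)

97,251,36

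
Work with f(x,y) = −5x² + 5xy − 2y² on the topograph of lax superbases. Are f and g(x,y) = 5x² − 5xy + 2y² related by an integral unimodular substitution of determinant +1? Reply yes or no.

D₁ = -15, D₂ = -15
f is negative-definite; reduce −f:
−f: translate: b→5 (≡-5 mod 10), so (5,-5,2)→(5,5,2)
−f: flip: (5,5,2)→(2,-5,5)
−f: translate: b→-1 (≡-5 mod 4), so (2,-5,5)→(2,-1,2)
−f: flip: (2,-1,2)→(2,1,2)
−f: reduced (well bottom): (2,1,2) with a≤c, −a<b≤a
flip sign back: reduced form of f is (-2,-1,-2)
g: translate: b→5 (≡-5 mod 10), so (5,-5,2)→(5,5,2)
g: flip: (5,5,2)→(2,-5,5)
g: translate: b→-1 (≡-5 mod 4), so (2,-5,5)→(2,-1,2)
g: flip: (2,-1,2)→(2,1,2)
g: reduced (well bottom): (2,1,2) with a≤c, −a<b≤a
reduced forms (-2, -1, -2) vs (2, 1, 2) ⇒ inequivalent

no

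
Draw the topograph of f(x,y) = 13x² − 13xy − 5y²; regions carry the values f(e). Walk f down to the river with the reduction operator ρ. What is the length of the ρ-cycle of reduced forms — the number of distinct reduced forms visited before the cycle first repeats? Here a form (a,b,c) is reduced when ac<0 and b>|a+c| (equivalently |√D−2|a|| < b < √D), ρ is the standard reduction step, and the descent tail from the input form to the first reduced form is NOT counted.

D = 429, ⌊√D⌋ = 20
descent: ρ → (-5,13,13)  [lands on river]
river: ρ → (13,13,-5)
river: ρ → (-5,17,7)
river: ρ → (7,11,-11)
river: ρ → (-11,11,7)
river: ρ → (7,17,-5)
ρ-cycle length = 6 (tail of 1 descent step not counted)

6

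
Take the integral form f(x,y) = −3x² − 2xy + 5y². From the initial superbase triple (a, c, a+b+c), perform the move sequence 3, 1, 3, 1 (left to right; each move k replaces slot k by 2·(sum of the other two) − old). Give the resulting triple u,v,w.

start (-3,5,0) = (f(1,0),f(0,1),f(1,1))
replace slot 3: 2·((-3)+5) − 0 = 4 → (-3,5,4)
replace slot 1: 2·(5+4) − (-3) = 21 → (21,5,4)
replace slot 3: 2·(21+5) − 4 = 48 → (21,5,48)
replace slot 1: 2·(5+48) − 21 = 85 → (85,5,48)

85,5,48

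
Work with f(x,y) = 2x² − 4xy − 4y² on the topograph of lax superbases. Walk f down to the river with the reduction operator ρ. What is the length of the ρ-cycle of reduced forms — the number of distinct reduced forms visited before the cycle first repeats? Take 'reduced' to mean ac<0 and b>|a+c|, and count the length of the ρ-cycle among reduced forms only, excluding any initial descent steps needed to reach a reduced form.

D = 48, ⌊√D⌋ = 6
descent: ρ → (-4,4,2)  [lands on river]
river: ρ → (2,4,-4)
ρ-cycle length = 2 (tail of 1 descent step not counted)

2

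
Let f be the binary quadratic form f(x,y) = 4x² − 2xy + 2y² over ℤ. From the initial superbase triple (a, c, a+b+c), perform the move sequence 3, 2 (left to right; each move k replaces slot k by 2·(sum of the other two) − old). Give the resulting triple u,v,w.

start (4,2,4) = (f(1,0),f(0,1),f(1,1))
replace slot 3: 2·(4+2) − 4 = 8 → (4,2,8)
replace slot 2: 2·(4+8) − 2 = 22 → (4,22,8)

4,22,8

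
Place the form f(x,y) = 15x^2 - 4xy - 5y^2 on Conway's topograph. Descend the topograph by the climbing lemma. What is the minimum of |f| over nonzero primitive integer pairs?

descent: ρ → (-5,14,6)  [lands on river]
river: ρ → (6,10,-9)
river: ρ → (-9,8,7)
river: ρ → (7,6,-10)
river: ρ → (-10,14,3)
river: ρ → (3,16,-5)
closes: descent 1, river 6
min |a| on river = 3

3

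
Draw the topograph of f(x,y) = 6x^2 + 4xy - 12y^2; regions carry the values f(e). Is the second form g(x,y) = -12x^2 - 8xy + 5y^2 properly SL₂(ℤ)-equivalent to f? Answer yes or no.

D₁ = 304, D₂ = 304
river cycle of f (length 6): (6, 16, -2), (-2, 16, 6), (6, 8, -10), (-10, 12, 4), (4, 12, -10), (-10, 8, 6)
river cycle of g (length 12): (5, 8, -12), (-12, 16, 1), (1, 16, -12), (-12, 8, 5), (5, 12, -8), (-8, 4, 9), (9, 14, -3), (-3, 16, 4), (4, 16, -3), (-3, 14, 9), … (2 more)
cycles differ ⇒ inequivalent

no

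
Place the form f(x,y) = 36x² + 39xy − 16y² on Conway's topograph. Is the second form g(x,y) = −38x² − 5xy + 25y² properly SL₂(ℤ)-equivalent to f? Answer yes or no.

D₁ = 3825, D₂ = 3825
river cycle of f (length 24): (-16, 57, 9), (9, 51, -34), (-34, 17, 26), (26, 35, -25), (-25, 15, 36), (36, 57, -4), (-4, 55, 50), (50, 45, -9), (-9, 45, 50), (50, 55, -4), … (14 more)
river cycle of g (length 22): (25, 55, -8), (-8, 57, 18), (18, 51, -17), (-17, 51, 18), (18, 57, -8), (-8, 55, 25), (25, 45, -18), (-18, 27, 43), (43, 59, -2), (-2, 61, 13), … (12 more)
cycles differ ⇒ inequivalent

no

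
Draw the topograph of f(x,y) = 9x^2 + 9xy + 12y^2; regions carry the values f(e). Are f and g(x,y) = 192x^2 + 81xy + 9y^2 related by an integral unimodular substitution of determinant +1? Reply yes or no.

D₁ = -351, D₂ = -351
f: reduced (well bottom): (9,9,12) with a≤c, −a<b≤a
g: flip: (192,81,9)→(9,-81,192)
g: translate: b→9 (≡-81 mod 18), so (9,-81,192)→(9,9,12)
g: reduced (well bottom): (9,9,12) with a≤c, −a<b≤a
reduced forms (9, 9, 12) vs (9, 9, 12) ⇒ equivalent

yes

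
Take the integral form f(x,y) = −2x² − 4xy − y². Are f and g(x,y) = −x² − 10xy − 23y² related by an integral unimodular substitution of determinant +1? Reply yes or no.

D₁ = 8, D₂ = 8
river cycle of f (length 2): (-1, 2, 1), (1, 2, -1)
river cycle of g (length 2): (-1, 2, 1), (1, 2, -1)
cycles coincide ⇒ equivalent

yes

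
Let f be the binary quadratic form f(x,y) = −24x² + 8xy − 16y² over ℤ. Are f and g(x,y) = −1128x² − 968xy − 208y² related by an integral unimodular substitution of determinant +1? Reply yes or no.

D₁ = -1472, D₂ = -1472
f is negative-definite; reduce −f:
−f: flip: (24,-8,16)→(16,8,24)
−f: reduced (well bottom): (16,8,24) with a≤c, −a<b≤a
flip sign back: reduced form of f is (-16,-8,-24)
g is negative-definite; reduce −g:
−g: flip: (1128,968,208)→(208,-968,1128)
−g: translate: b→-136 (≡-968 mod 416), so (208,-968,1128)→(208,-136,24)
−g: flip: (208,-136,24)→(24,136,208)
−g: translate: b→-8 (≡136 mod 48), so (24,136,208)→(24,-8,16)
−g: flip: (24,-8,16)→(16,8,24)
−g: reduced (well bottom): (16,8,24) with a≤c, −a<b≤a
flip sign back: reduced form of g is (-16,-8,-24)
reduced forms (-16, -8, -24) vs (-16, -8, -24) ⇒ equivalent

yes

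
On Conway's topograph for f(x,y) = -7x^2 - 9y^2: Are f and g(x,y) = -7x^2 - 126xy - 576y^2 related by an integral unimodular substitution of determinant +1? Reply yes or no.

D₁ = -252, D₂ = -252
f is negative-definite; reduce −f:
−f: reduced (well bottom): (7,0,9) with a≤c, −a<b≤a
flip sign back: reduced form of f is (-7,0,-9)
g is negative-definite; reduce −g:
−g: translate: b→0 (≡126 mod 14), so (7,126,576)→(7,0,9)
−g: reduced (well bottom): (7,0,9) with a≤c, −a<b≤a
flip sign back: reduced form of g is (-7,0,-9)
reduced forms (-7, 0, -9) vs (-7, 0, -9) ⇒ equivalent

yes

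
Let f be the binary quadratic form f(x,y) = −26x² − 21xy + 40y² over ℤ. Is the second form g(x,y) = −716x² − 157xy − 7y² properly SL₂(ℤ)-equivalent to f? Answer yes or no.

D₁ = 4601, D₂ = 4601
river cycle of f (length 66): (40, 21, -26), (-26, 31, 35), (35, 39, -22), (-22, 49, 25), (25, 51, -20), (-20, 29, 47), (47, 65, -2), (-2, 67, 14), (14, 45, -46), (-46, 47, 13), … (56 more)
river cycle of g (length 66): (-7, 59, 40), (40, 21, -26), (-26, 31, 35), (35, 39, -22), (-22, 49, 25), (25, 51, -20), (-20, 29, 47), (47, 65, -2), (-2, 67, 14), (14, 45, -46), … (56 more)
cycles coincide ⇒ equivalent

yes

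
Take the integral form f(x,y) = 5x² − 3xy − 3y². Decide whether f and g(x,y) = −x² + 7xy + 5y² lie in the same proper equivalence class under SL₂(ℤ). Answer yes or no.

D₁ = 69, D₂ = 69
river cycle of f (length 4): (-3, 3, 5), (5, 7, -1), (-1, 7, 5), (5, 3, -3)
river cycle of g (length 4): (5, 3, -3), (-3, 3, 5), (5, 7, -1), (-1, 7, 5)
cycles coincide ⇒ equivalent

yes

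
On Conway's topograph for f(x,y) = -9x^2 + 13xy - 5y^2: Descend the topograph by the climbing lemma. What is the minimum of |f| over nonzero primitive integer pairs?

translate: b→5 (≡-13 mod 18), so (9,-13,5)→(9,5,1)
flip: (9,5,1)→(1,-5,9)
translate: b→1 (≡-5 mod 2), so (1,-5,9)→(1,1,3)
reduced (well bottom): (1,1,3) with a≤c, −a<b≤a
well minimum |f| = |-1| = 1 (negative-definite)

1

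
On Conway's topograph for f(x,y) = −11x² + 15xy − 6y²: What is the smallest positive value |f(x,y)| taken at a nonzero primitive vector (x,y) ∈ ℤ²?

translate: b→7 (≡-15 mod 22), so (11,-15,6)→(11,7,2)
flip: (11,7,2)→(2,-7,11)
translate: b→1 (≡-7 mod 4), so (2,-7,11)→(2,1,5)
reduced (well bottom): (2,1,5) with a≤c, −a<b≤a
well minimum |f| = |-2| = 2 (negative-definite)

2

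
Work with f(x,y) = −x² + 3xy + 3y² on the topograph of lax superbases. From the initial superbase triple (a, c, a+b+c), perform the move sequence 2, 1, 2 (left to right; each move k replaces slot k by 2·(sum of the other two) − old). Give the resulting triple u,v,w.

start (-1,3,5) = (f(1,0),f(0,1),f(1,1))
replace slot 2: 2·((-1)+5) − 3 = 5 → (-1,5,5)
replace slot 1: 2·(5+5) − (-1) = 21 → (21,5,5)
replace slot 2: 2·(21+5) − 5 = 47 → (21,47,5)

21,47,5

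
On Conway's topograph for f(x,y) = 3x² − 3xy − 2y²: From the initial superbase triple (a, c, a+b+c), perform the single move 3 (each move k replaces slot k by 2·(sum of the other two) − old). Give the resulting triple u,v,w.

start (3,-2,-2) = (f(1,0),f(0,1),f(1,1))
replace slot 3: 2·(3+(-2)) − (-2) = 4 → (3,-2,4)

3,-2,4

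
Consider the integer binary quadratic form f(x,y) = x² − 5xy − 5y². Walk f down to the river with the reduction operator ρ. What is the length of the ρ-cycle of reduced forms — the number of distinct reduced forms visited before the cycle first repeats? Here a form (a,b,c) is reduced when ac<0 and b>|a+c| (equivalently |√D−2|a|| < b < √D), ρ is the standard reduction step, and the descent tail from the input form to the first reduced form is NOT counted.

D = 45, ⌊√D⌋ = 6
descent: ρ → (-5,5,1)  [lands on river]
river: ρ → (1,5,-5)
ρ-cycle length = 2 (tail of 1 descent step not counted)

2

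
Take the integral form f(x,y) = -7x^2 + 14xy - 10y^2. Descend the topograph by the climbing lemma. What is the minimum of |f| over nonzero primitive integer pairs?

translate: b→0 (≡-14 mod 14), so (7,-14,10)→(7,0,3)
flip: (7,0,3)→(3,0,7)
reduced (well bottom): (3,0,7) with a≤c, −a<b≤a
well minimum |f| = |-3| = 3 (negative-definite)

3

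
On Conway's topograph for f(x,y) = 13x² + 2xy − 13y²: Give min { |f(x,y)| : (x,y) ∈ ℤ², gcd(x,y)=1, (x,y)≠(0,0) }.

river: ρ → (-13,24,2)
river: ρ → (2,24,-13)
river: ρ → (-13,2,13)
river: ρ → (13,24,-2)
river: ρ → (-2,24,13)
river: ρ → (13,2,-13)
closes: descent 0, river 6
min |a| on river = 2

2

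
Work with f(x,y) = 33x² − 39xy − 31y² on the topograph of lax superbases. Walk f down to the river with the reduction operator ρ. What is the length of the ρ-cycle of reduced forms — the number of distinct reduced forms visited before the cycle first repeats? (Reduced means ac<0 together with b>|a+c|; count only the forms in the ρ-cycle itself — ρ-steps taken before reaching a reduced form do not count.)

D = 5613, ⌊√D⌋ = 74
descent: ρ → (-31,39,33)  [lands on river]
river: ρ → (33,27,-37)
river: ρ → (-37,47,23)
river: ρ → (23,45,-39)
river: ρ → (-39,33,29)
river: ρ → (29,25,-43)
river: ρ → (-43,61,11)
river: ρ → (11,71,-13)
river: ρ → (-13,59,41)
river: ρ → (41,23,-31)
ρ-cycle length = 10 (tail of 1 descent step not counted)

10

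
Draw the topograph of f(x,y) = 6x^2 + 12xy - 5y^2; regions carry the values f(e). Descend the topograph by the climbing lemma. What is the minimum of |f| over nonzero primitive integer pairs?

river: ρ → (-5,8,10)
river: ρ → (10,12,-3)
river: ρ → (-3,12,10)
river: ρ → (10,8,-5)
river: ρ → (-5,12,6)
river: ρ → (6,12,-5)
closes: descent 0, river 6
min |a| on river = 3

3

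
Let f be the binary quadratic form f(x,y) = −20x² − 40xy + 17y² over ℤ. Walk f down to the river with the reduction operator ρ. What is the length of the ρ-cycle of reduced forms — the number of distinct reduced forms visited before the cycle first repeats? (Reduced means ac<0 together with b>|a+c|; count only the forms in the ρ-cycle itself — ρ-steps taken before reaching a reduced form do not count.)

D = 2960, ⌊√D⌋ = 54
descent: ρ → (17,40,-20)  [lands on river]
river: ρ → (-20,40,17)
river: ρ → (17,28,-32)
river: ρ → (-32,36,13)
river: ρ → (13,42,-23)
river: ρ → (-23,50,5)
river: ρ → (5,50,-23)
river: ρ → (-23,42,13)
river: ρ → (13,36,-32)
river: ρ → (-32,28,17)
ρ-cycle length = 10 (tail of 1 descent step not counted)

10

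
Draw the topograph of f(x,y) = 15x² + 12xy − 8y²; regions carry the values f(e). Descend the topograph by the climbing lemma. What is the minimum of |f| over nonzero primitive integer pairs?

river: ρ → (-8,20,7)
river: ρ → (7,22,-5)
river: ρ → (-5,18,15)
river: ρ → (15,12,-8)
closes: descent 0, river 4
min |a| on river = 5

5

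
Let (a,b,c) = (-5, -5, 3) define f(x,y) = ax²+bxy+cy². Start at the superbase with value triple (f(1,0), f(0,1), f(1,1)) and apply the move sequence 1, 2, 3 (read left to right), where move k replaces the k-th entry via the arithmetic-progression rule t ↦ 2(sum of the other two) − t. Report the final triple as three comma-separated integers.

start (-5,3,-7) = (f(1,0),f(0,1),f(1,1))
replace slot 1: 2·(3+(-7)) − (-5) = -3 → (-3,3,-7)
replace slot 2: 2·((-3)+(-7)) − 3 = -23 → (-3,-23,-7)
replace slot 3: 2·((-3)+(-23)) − (-7) = -45 → (-3,-23,-45)

-3,-23,-45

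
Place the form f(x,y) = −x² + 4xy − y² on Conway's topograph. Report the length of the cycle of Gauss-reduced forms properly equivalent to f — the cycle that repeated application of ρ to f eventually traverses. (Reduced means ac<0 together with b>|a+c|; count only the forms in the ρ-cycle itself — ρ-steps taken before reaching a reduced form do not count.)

D = 12, ⌊√D⌋ = 3
descent: ρ → (-1,2,2)  [lands on river]
river: ρ → (2,2,-1)
ρ-cycle length = 2 (tail of 1 descent step not counted)

2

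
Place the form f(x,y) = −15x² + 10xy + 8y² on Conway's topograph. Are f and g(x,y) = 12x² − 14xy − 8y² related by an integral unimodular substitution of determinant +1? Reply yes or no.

D₁ = 580, D₂ = 580
river cycle of f (length 6): (8, 22, -3), (-3, 20, 15), (15, 10, -8), (-8, 22, 3), (3, 20, -15), (-15, 10, 8)
river cycle of g (length 10): (-8, 14, 12), (12, 10, -10), (-10, 10, 12), (12, 14, -8), (-8, 18, 8), (8, 14, -12), (-12, 10, 10), (10, 10, -12), (-12, 14, 8), (8, 18, -8)
cycles differ ⇒ inequivalent

no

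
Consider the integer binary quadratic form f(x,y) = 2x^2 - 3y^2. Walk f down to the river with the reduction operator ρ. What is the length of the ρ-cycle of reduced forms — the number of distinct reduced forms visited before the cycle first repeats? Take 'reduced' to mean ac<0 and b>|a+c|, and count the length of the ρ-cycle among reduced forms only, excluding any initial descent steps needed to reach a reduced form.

D = 24, ⌊√D⌋ = 4
descent: ρ → (-3,0,2)
descent: ρ → (2,4,-1)  [lands on river]
river: ρ → (-1,4,2)
ρ-cycle length = 2 (tail of 2 descent steps not counted)

2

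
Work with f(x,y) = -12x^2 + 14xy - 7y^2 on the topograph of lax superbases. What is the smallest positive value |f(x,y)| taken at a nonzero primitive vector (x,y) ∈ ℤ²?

translate: b→10 (≡-14 mod 24), so (12,-14,7)→(12,10,5)
flip: (12,10,5)→(5,-10,12)
translate: b→0 (≡-10 mod 10), so (5,-10,12)→(5,0,7)
reduced (well bottom): (5,0,7) with a≤c, −a<b≤a
well minimum |f| = |-5| = 5 (negative-definite)

5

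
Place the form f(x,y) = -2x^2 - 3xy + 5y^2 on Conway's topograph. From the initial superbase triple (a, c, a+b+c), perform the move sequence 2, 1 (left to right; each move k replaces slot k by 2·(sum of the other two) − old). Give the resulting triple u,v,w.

start (-2,5,0) = (f(1,0),f(0,1),f(1,1))
replace slot 2: 2·((-2)+0) − 5 = -9 → (-2,-9,0)
replace slot 1: 2·((-9)+0) − (-2) = -16 → (-16,-9,0)

-16,-9,0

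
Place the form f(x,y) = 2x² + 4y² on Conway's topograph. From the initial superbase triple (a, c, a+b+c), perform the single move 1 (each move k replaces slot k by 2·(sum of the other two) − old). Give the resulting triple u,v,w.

start (2,4,6) = (f(1,0),f(0,1),f(1,1))
replace slot 1: 2·(4+6) − 2 = 18 → (18,4,6)

18,4,6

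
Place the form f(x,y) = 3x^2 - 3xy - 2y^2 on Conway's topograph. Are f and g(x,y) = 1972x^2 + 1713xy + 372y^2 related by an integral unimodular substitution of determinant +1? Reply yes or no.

D₁ = 33, D₂ = 33
river cycle of f (length 4): (-2, 3, 3), (3, 3, -2), (-2, 5, 1), (1, 5, -2)
river cycle of g (length 4): (3, 3, -2), (-2, 5, 1), (1, 5, -2), (-2, 3, 3)
cycles coincide ⇒ equivalent

yes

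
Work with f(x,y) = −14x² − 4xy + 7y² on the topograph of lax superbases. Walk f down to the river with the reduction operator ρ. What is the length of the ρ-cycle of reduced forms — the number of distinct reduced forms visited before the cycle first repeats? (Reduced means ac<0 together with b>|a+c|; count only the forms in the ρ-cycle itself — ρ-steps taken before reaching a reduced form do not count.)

D = 408, ⌊√D⌋ = 20
descent: ρ → (7,18,-3)  [lands on river]
river: ρ → (-3,18,7)
river: ρ → (7,10,-11)
river: ρ → (-11,12,6)
river: ρ → (6,12,-11)
river: ρ → (-11,10,7)
ρ-cycle length = 6 (tail of 1 descent step not counted)

6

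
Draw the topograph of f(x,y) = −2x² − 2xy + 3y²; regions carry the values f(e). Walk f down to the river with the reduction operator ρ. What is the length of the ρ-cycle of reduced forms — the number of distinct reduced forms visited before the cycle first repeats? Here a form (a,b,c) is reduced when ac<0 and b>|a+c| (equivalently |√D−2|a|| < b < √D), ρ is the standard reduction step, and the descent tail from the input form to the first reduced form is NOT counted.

D = 28, ⌊√D⌋ = 5
descent: ρ → (3,2,-2)  [lands on river]
river: ρ → (-2,2,3)
river: ρ → (3,4,-1)
river: ρ → (-1,4,3)
ρ-cycle length = 4 (tail of 1 descent step not counted)

4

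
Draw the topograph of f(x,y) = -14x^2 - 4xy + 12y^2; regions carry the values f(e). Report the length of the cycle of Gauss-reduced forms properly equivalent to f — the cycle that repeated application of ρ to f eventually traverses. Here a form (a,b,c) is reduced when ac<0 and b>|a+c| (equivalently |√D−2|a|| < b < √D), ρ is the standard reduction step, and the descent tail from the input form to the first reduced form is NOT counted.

D = 688, ⌊√D⌋ = 26
descent: ρ → (12,4,-14)  [lands on river]
river: ρ → (-14,24,2)
river: ρ → (2,24,-14)
river: ρ → (-14,4,12)
river: ρ → (12,20,-6)
river: ρ → (-6,16,18)
river: ρ → (18,20,-4)
river: ρ → (-4,20,18)
river: ρ → (18,16,-6)
river: ρ → (-6,20,12)
ρ-cycle length = 10 (tail of 1 descent step not counted)

10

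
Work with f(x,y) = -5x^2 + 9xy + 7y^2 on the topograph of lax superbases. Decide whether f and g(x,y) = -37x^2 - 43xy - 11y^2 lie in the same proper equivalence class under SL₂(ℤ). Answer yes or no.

D₁ = 221, D₂ = 221
river cycle of f (length 4): (7, 5, -7), (-7, 9, 5), (5, 11, -5), (-5, 9, 7)
river cycle of g (length 4): (5, 11, -5), (-5, 9, 7), (7, 5, -7), (-7, 9, 5)
cycles coincide ⇒ equivalent

yes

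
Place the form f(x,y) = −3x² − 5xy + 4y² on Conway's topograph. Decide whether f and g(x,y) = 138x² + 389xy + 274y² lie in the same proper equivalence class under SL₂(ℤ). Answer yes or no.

D₁ = 73, D₂ = 73
river cycle of f (length 18): (4, 5, -3), (-3, 7, 2), (2, 5, -6), (-6, 7, 1), (1, 7, -6), (-6, 5, 2), (2, 7, -3), (-3, 5, 4), (4, 3, -4), (-4, 5, 3), … (8 more)
river cycle of g (length 18): (4, 5, -3), (-3, 7, 2), (2, 5, -6), (-6, 7, 1), (1, 7, -6), (-6, 5, 2), (2, 7, -3), (-3, 5, 4), (4, 3, -4), (-4, 5, 3), … (8 more)
cycles coincide ⇒ equivalent

yes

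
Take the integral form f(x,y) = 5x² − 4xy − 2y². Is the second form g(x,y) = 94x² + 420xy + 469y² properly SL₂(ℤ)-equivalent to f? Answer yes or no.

D₁ = 56, D₂ = 56
river cycle of f (length 4): (-2, 4, 5), (5, 6, -1), (-1, 6, 5), (5, 4, -2)
river cycle of g (length 4): (5, 6, -1), (-1, 6, 5), (5, 4, -2), (-2, 4, 5)
cycles coincide ⇒ equivalent

yes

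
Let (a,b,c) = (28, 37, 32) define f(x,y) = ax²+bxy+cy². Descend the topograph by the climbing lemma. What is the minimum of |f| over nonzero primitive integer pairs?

translate: b→-19 (≡37 mod 56), so (28,37,32)→(28,-19,23)
flip: (28,-19,23)→(23,19,28)
reduced (well bottom): (23,19,28) with a≤c, −a<b≤a
well minimum = a = 23

23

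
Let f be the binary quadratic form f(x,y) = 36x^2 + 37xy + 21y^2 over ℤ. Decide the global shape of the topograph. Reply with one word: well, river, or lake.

D = b²−4ac = 37² − 4·36·21 = -1655
D < 0 ⇒ definite ⇒ every region one sign ⇒ single well

well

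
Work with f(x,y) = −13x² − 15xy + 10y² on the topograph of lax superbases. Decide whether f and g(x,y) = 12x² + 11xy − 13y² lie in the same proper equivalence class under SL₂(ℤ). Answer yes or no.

D₁ = 745, D₂ = 745
river cycle of f (length 18): (10, 15, -13), (-13, 11, 12), (12, 13, -12), (-12, 11, 13), (13, 15, -10), (-10, 25, 3), (3, 23, -18), (-18, 13, 8), (8, 19, -12), (-12, 5, 15), … (8 more)
river cycle of g (length 18): (-13, 15, 10), (10, 25, -3), (-3, 23, 18), (18, 13, -8), (-8, 19, 12), (12, 5, -15), (-15, 25, 2), (2, 27, -2), (-2, 25, 15), (15, 5, -12), … (8 more)
cycles differ ⇒ inequivalent

no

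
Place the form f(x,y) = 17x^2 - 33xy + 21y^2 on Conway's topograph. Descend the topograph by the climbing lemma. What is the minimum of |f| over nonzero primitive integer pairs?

translate: b→1 (≡-33 mod 34), so (17,-33,21)→(17,1,5)
flip: (17,1,5)→(5,-1,17)
reduced (well bottom): (5,-1,17) with a≤c, −a<b≤a
well minimum = a = 5

5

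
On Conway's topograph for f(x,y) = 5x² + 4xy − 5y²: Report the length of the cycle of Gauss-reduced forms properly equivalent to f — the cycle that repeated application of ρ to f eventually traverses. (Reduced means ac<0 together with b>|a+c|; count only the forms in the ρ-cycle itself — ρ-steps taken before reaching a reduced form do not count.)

D = 116, ⌊√D⌋ = 10
river: ρ → (-5,6,4)
river: ρ → (4,10,-1)
river: ρ → (-1,10,4)
river: ρ → (4,6,-5)
river: ρ → (-5,4,5)
river: ρ → (5,6,-4)
river: ρ → (-4,10,1)
river: ρ → (1,10,-4)
river: ρ → (-4,6,5)
river: ρ → (5,4,-5)
ρ-cycle length = 10 (tail of 0 descent steps not counted)

10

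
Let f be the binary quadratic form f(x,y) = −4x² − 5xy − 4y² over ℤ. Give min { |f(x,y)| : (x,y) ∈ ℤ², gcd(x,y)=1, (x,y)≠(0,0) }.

translate: b→-3 (≡5 mod 8), so (4,5,4)→(4,-3,3)
flip: (4,-3,3)→(3,3,4)
reduced (well bottom): (3,3,4) with a≤c, −a<b≤a
well minimum |f| = |-3| = 3 (negative-definite)

3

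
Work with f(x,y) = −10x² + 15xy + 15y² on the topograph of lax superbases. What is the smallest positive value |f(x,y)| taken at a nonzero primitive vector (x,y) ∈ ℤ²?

river: ρ → (15,15,-10)
river: ρ → (-10,25,5)
river: ρ → (5,25,-10)
river: ρ → (-10,15,15)
closes: descent 0, river 4
min |a| on river = 5

5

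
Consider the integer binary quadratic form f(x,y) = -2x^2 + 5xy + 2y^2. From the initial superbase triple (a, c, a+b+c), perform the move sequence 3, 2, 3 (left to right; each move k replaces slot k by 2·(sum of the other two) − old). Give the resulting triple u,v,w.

start (-2,2,5) = (f(1,0),f(0,1),f(1,1))
replace slot 3: 2·((-2)+2) − 5 = -5 → (-2,2,-5)
replace slot 2: 2·((-2)+(-5)) − 2 = -16 → (-2,-16,-5)
replace slot 3: 2·((-2)+(-16)) − (-5) = -31 → (-2,-16,-31)

-2,-16,-31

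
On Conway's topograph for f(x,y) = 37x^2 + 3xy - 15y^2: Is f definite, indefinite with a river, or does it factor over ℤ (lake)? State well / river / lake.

D = b²−4ac = 3² − 4·37·(-15) = 2229
D > 0 non-square ⇒ indefinite ⇒ periodic river

river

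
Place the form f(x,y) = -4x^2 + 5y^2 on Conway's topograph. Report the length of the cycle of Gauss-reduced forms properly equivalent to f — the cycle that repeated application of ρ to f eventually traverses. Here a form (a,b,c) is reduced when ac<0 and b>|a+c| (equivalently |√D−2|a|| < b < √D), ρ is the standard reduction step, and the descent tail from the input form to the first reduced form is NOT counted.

D = 80, ⌊√D⌋ = 8
descent: ρ → (5,0,-4)
descent: ρ → (-4,8,1)  [lands on river]
river: ρ → (1,8,-4)
ρ-cycle length = 2 (tail of 2 descent steps not counted)

2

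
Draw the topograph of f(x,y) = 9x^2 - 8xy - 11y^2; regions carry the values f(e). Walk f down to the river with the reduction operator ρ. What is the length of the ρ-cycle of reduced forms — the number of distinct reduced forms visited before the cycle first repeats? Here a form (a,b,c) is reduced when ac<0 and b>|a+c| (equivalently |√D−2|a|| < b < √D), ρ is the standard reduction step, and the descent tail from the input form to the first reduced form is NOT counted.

D = 460, ⌊√D⌋ = 21
descent: ρ → (-11,8,9)  [lands on river]
river: ρ → (9,10,-10)
river: ρ → (-10,10,9)
river: ρ → (9,8,-11)
river: ρ → (-11,14,6)
river: ρ → (6,10,-15)
river: ρ → (-15,20,1)
river: ρ → (1,20,-15)
river: ρ → (-15,10,6)
river: ρ → (6,14,-11)
ρ-cycle length = 10 (tail of 1 descent step not counted)

10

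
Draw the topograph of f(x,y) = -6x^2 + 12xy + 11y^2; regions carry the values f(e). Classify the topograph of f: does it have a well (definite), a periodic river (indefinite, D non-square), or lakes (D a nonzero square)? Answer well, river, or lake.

D = b²−4ac = 12² − 4·(-6)·11 = 408
D > 0 non-square ⇒ indefinite ⇒ periodic river

river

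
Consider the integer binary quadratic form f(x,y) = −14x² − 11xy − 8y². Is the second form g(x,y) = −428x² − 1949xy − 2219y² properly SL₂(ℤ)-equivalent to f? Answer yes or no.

D₁ = -327, D₂ = -327
f is negative-definite; reduce −f:
−f: flip: (14,11,8)→(8,-11,14)
−f: translate: b→5 (≡-11 mod 16), so (8,-11,14)→(8,5,11)
−f: reduced (well bottom): (8,5,11) with a≤c, −a<b≤a
flip sign back: reduced form of f is (-8,-5,-11)
g is negative-definite; reduce −g:
−g: translate: b→237 (≡1949 mod 856), so (428,1949,2219)→(428,237,33)
−g: flip: (428,237,33)→(33,-237,428)
−g: translate: b→27 (≡-237 mod 66), so (33,-237,428)→(33,27,8)
−g: flip: (33,27,8)→(8,-27,33)
−g: translate: b→5 (≡-27 mod 16), so (8,-27,33)→(8,5,11)
−g: reduced (well bottom): (8,5,11) with a≤c, −a<b≤a
flip sign back: reduced form of g is (-8,-5,-11)
reduced forms (-8, -5, -11) vs (-8, -5, -11) ⇒ equivalent

yes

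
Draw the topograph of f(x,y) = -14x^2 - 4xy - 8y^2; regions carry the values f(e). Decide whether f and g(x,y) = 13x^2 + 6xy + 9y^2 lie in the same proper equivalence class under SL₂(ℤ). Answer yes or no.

D₁ = -432, D₂ = -432
f is negative-definite; reduce −f:
−f: flip: (14,4,8)→(8,-4,14)
−f: reduced (well bottom): (8,-4,14) with a≤c, −a<b≤a
flip sign back: reduced form of f is (-8,4,-14)
g: flip: (13,6,9)→(9,-6,13)
g: reduced (well bottom): (9,-6,13) with a≤c, −a<b≤a
reduced forms (-8, 4, -14) vs (9, -6, 13) ⇒ inequivalent

no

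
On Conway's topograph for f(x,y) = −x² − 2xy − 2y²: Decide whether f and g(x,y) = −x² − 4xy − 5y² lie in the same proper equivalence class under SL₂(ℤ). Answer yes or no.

D₁ = -4, D₂ = -4
f is negative-definite; reduce −f:
−f: translate: b→0 (≡2 mod 2), so (1,2,2)→(1,0,1)
−f: reduced (well bottom): (1,0,1) with a≤c, −a<b≤a
flip sign back: reduced form of f is (-1,0,-1)
g is negative-definite; reduce −g:
−g: translate: b→0 (≡4 mod 2), so (1,4,5)→(1,0,1)
−g: reduced (well bottom): (1,0,1) with a≤c, −a<b≤a
flip sign back: reduced form of g is (-1,0,-1)
reduced forms (-1, 0, -1) vs (-1, 0, -1) ⇒ equivalent

yes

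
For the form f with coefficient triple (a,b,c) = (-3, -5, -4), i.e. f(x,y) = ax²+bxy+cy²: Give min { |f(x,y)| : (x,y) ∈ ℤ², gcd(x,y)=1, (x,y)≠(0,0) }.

translate: b→-1 (≡5 mod 6), so (3,5,4)→(3,-1,2)
flip: (3,-1,2)→(2,1,3)
reduced (well bottom): (2,1,3) with a≤c, −a<b≤a
well minimum |f| = |-2| = 2 (negative-definite)

2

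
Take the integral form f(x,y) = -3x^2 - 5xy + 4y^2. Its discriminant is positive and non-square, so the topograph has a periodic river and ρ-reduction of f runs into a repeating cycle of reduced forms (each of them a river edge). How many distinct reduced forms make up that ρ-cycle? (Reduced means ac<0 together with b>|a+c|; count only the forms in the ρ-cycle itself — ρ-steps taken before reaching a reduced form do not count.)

D = 73, ⌊√D⌋ = 8
descent: ρ → (4,5,-3)  [lands on river]
river: ρ → (-3,7,2)
river: ρ → (2,5,-6)
river: ρ → (-6,7,1)
river: ρ → (1,7,-6)
river: ρ → (-6,5,2)
river: ρ → (2,7,-3)
river: ρ → (-3,5,4)
river: ρ → (4,3,-4)
river: ρ → (-4,5,3)
river: ρ → (3,7,-2)
river: ρ → (-2,5,6)
river: ρ → (6,7,-1)
river: ρ → (-1,7,6)
river: ρ → (6,5,-2)
river: ρ → (-2,7,3)
river: ρ → (3,5,-4)
river: ρ → (-4,3,4)
ρ-cycle length = 18 (tail of 1 descent step not counted)

18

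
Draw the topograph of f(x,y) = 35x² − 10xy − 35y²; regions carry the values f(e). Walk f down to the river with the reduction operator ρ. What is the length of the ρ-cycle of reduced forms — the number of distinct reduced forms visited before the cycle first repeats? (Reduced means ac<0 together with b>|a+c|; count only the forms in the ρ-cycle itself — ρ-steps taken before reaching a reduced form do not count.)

D = 5000, ⌊√D⌋ = 70
descent: ρ → (-35,10,35)  [lands on river]
river: ρ → (35,60,-10)
river: ρ → (-10,60,35)
river: ρ → (35,10,-35)
river: ρ → (-35,60,10)
river: ρ → (10,60,-35)
ρ-cycle length = 6 (tail of 1 descent step not counted)

6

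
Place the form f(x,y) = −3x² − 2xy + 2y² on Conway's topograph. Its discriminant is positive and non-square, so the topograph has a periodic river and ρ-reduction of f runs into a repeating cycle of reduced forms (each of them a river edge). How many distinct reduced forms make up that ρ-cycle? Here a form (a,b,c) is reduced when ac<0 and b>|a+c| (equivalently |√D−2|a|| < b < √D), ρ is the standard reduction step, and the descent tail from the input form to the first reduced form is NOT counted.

D = 28, ⌊√D⌋ = 5
descent: ρ → (2,2,-3)  [lands on river]
river: ρ → (-3,4,1)
river: ρ → (1,4,-3)
river: ρ → (-3,2,2)
ρ-cycle length = 4 (tail of 1 descent step not counted)

4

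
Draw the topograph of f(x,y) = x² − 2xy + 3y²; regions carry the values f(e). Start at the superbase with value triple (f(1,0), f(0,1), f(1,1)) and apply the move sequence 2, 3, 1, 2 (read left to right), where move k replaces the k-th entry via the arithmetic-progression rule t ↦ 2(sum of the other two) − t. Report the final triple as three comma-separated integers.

start (1,3,2) = (f(1,0),f(0,1),f(1,1))
replace slot 2: 2·(1+2) − 3 = 3 → (1,3,2)
replace slot 3: 2·(1+3) − 2 = 6 → (1,3,6)
replace slot 1: 2·(3+6) − 1 = 17 → (17,3,6)
replace slot 2: 2·(17+6) − 3 = 43 → (17,43,6)

17,43,6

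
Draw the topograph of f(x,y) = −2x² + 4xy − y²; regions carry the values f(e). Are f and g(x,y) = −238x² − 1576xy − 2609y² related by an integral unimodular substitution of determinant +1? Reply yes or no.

D₁ = 8, D₂ = 8
river cycle of f (length 2): (-1, 2, 1), (1, 2, -1)
river cycle of g (length 2): (-1, 2, 1), (1, 2, -1)
cycles coincide ⇒ equivalent

yes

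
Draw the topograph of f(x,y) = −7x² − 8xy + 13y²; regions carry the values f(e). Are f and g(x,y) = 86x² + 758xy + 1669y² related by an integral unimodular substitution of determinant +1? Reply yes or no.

D₁ = 428, D₂ = 428
river cycle of f (length 6): (13, 8, -7), (-7, 20, 1), (1, 20, -7), (-7, 8, 13), (13, 18, -2), (-2, 18, 13)
river cycle of g (length 6): (13, 8, -7), (-7, 20, 1), (1, 20, -7), (-7, 8, 13), (13, 18, -2), (-2, 18, 13)
cycles coincide ⇒ equivalent

yes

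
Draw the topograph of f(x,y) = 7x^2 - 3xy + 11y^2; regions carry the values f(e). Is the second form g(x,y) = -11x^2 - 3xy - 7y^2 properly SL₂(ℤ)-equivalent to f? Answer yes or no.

D₁ = -299, D₂ = -299
f: reduced (well bottom): (7,-3,11) with a≤c, −a<b≤a
g is negative-definite; reduce −g:
−g: flip: (11,3,7)→(7,-3,11)
−g: reduced (well bottom): (7,-3,11) with a≤c, −a<b≤a
flip sign back: reduced form of g is (-7,3,-11)
reduced forms (7, -3, 11) vs (-7, 3, -11) ⇒ inequivalent

no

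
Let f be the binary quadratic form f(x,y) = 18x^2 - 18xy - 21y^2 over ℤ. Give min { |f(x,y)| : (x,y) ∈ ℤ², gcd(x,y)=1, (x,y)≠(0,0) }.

descent: ρ → (-21,18,18)  [lands on river]
river: ρ → (18,18,-21)
river: ρ → (-21,24,15)
river: ρ → (15,36,-9)
river: ρ → (-9,36,15)
river: ρ → (15,24,-21)
closes: descent 1, river 6
min |a| on river = 9

9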